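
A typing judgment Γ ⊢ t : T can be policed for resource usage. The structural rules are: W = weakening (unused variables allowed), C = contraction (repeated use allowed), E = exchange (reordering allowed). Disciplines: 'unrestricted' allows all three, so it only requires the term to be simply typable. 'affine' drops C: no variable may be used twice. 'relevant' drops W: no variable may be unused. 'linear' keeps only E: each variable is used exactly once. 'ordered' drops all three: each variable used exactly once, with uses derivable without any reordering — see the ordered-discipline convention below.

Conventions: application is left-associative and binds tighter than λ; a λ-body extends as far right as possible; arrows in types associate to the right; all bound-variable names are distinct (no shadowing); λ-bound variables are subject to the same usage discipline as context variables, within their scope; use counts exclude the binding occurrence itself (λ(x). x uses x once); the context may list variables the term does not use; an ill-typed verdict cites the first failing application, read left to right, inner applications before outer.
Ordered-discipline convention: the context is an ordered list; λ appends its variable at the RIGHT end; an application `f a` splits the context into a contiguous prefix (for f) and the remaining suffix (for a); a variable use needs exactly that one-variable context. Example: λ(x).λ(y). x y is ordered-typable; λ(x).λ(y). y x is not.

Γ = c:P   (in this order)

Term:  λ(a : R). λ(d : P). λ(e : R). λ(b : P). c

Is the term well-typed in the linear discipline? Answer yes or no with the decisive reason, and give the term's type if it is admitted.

no — a, d, e, b never used (weakening)
counts: c: 1×; a (λ-bound): 0×; d (λ-bound): 0×; e (λ-bound): 0×; b (λ-bound): 0×
order of uses: c
typing: well-typed — term : R -> P -> R -> P -> P
all disciplines: ordered ✗ | linear ✗ | affine ✓ | relevant ✗ | unrestricted ✓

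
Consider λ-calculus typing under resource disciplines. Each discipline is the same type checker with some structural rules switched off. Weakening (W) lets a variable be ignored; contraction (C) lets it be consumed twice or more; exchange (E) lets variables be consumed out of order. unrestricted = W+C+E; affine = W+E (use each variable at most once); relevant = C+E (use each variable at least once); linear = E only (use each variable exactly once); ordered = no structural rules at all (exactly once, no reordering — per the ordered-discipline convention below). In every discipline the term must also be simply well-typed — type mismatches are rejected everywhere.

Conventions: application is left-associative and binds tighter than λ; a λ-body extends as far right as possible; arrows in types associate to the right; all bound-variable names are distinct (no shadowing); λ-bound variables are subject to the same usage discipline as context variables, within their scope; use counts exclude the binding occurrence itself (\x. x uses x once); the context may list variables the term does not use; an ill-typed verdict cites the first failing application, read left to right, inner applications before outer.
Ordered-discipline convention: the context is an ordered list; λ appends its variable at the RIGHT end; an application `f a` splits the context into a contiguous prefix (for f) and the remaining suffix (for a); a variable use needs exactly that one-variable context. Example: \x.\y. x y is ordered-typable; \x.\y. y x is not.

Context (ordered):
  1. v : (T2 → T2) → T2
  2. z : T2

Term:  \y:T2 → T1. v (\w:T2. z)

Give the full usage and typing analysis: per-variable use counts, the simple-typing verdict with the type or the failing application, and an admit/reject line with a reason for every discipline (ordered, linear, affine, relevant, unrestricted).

use counts: v ×1; z ×1; y [bound] ×0; w [bound] ×0
left-to-right use order: v, z
typing: well-typed at (T2 → T1) → T2
ordered: ✗ — y, w left unused
linear: ✗ — y, w left unused
affine: ✓ — none of v, z, y, w used more than once
relevant: ✗ — y, w left unused
unrestricted: ✓ — well-typed at (T2 → T1) → T2; no restrictions here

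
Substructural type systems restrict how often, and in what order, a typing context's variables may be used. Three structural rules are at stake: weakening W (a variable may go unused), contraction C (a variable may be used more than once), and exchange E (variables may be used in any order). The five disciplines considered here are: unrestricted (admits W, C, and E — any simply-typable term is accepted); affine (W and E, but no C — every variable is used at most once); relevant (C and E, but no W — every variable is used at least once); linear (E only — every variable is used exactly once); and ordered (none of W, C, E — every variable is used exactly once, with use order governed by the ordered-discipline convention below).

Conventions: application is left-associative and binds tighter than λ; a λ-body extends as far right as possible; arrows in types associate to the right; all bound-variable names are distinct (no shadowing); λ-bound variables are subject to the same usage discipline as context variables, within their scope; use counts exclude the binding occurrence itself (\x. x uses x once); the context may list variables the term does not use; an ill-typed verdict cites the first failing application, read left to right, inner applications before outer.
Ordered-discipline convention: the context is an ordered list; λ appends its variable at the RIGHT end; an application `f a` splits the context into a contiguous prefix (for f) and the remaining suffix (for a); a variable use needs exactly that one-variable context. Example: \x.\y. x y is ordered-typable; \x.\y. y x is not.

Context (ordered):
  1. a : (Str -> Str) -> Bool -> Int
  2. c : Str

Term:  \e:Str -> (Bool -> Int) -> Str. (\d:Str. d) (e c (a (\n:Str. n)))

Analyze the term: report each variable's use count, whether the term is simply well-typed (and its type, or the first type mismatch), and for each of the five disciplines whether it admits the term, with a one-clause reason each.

counts: a: 1×, c: 1×, e (λ-bound): 1×, d (λ-bound): 1×, n (λ-bound): 1×
uses in reading order: d, e, c, a, n
typing: ✓ — (Str -> (Bool -> Int) -> Str) -> Str
ordered: ✗ — use order d, e, c, a, n needs exchange
linear: ✓ — exactly-once usage across a, c, e, d, n
affine: ✓ — a, c, e, d, n: no repeats, contraction unneeded
relevant: ✓ — a, c, e, d, n: all used, weakening unneeded
unrestricted: ✓ — typability at (Str -> (Bool -> Int) -> Str) -> Str is all that's needed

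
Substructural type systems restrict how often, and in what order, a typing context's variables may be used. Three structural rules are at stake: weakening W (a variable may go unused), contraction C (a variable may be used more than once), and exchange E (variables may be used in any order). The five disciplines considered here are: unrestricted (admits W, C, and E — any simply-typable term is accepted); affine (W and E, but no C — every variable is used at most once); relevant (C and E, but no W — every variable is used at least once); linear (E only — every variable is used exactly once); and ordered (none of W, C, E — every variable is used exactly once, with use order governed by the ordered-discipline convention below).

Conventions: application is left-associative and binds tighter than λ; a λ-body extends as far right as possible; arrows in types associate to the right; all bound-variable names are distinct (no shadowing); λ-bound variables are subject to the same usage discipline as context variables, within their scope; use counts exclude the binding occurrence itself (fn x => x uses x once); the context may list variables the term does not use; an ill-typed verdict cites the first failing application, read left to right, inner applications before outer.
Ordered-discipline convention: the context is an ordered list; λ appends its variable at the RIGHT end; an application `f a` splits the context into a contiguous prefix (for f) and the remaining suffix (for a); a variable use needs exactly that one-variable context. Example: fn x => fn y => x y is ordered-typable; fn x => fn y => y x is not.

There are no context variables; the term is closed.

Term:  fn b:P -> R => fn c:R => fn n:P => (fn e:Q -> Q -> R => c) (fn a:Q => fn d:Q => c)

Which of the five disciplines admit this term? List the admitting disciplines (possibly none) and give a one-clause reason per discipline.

admitting disciplines: unrestricted
counts: b (bound)=0; c (bound)=2; n (bound)=0; e (bound)=0; a (bound)=0; d (bound)=0
use order (left to right): c, c
typing: the term checks, with type (P -> R) -> R -> P -> R
ordered: ✗, repeated use of c ×2; needs weakening: b, n, e, a, d unused
linear: ✗, repeated use of c ×2; needs weakening: b, n, e, a, d unused
affine: ✗, repeated use of c ×2
relevant: ✗, needs weakening: b, n, e, a, d unused
unrestricted: ✓, typability at (P -> R) -> R -> P -> R is all that's needed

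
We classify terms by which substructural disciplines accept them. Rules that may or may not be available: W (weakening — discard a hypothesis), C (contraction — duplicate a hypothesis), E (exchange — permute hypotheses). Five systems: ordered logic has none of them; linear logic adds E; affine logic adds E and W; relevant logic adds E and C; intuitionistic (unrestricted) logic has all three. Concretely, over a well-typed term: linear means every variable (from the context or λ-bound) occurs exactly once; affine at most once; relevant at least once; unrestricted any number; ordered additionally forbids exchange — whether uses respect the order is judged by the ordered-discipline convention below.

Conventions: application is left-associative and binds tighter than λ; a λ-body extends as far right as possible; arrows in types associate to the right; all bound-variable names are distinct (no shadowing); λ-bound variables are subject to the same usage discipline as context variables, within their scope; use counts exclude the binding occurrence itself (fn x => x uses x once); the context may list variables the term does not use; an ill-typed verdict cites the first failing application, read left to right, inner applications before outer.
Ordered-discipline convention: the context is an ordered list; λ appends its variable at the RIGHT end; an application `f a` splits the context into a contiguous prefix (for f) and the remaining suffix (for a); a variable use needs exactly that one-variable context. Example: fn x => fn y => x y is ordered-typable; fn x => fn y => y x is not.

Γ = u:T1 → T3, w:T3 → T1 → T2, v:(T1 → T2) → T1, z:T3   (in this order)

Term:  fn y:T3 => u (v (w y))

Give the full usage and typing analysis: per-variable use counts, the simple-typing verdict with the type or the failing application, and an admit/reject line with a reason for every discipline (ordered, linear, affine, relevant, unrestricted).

usage: u=1; w=1; v=1; z=0; y [bound]=1
use order (left to right): u, v, w, y
typing: well-typed at T3 → T3
ordered ✗ (needs weakening: z unused)
linear ✗ (needs weakening: z unused)
affine ✓ (none of u, w, v, z, y used more than once)
relevant ✗ (needs weakening: z unused)
unrestricted ✓ (type-checks (T3 → T3) and nothing is barred)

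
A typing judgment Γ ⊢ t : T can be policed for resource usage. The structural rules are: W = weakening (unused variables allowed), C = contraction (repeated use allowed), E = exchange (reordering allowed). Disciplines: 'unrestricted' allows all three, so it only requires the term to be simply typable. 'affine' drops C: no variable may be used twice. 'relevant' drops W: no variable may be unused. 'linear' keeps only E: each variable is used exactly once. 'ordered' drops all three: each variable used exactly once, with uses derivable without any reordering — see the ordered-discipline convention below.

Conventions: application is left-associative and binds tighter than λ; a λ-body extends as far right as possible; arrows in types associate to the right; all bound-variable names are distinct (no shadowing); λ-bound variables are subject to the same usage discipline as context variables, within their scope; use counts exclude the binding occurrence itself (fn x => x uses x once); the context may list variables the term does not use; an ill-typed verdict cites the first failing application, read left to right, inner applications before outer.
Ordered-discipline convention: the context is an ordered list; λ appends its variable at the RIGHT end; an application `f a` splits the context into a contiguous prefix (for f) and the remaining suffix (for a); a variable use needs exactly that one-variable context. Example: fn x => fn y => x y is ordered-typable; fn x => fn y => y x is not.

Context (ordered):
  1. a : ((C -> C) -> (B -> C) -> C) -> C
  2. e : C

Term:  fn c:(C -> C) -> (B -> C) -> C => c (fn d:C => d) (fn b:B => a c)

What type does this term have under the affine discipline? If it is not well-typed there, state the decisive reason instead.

not well-typed under affine — repeated use of c ×2
counts: a=1; e=0; c (λ-bound)=2; d (λ-bound)=1; b (λ-bound)=0
order of uses: c, d, a, c
typing: the term checks, with type ((C -> C) -> (B -> C) -> C) -> C
summary: ordered ✗; linear ✗; affine ✗; relevant ✗; unrestricted ✓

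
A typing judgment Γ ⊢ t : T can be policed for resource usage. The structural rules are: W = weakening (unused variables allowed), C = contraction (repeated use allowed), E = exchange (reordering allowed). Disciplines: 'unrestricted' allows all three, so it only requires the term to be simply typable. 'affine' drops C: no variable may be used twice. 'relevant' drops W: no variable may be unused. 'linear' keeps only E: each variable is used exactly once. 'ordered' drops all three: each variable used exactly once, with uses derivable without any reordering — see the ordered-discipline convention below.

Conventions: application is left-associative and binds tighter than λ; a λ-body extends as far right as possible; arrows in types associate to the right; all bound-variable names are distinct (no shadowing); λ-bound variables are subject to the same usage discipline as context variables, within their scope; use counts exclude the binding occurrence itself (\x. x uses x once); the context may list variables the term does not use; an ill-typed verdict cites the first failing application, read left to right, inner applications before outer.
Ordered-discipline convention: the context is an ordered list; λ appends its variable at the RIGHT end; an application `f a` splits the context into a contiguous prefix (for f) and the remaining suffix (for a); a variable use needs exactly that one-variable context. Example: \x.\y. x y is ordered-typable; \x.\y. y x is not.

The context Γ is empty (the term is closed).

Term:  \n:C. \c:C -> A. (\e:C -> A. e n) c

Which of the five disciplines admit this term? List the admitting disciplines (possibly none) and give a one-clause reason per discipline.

accepted by: linear, affine, relevant, unrestricted
usage: n (λ-bound): 1; c (λ-bound): 1; e (λ-bound): 1
order of uses: e, n, c
typing: ✓ — C -> (C -> A) -> A
ordered: ✗, needs exchange: uses follow e, n, c
linear: ✓, n, c, e: one use apiece
affine: ✓, n, c, e: no repeats, contraction unneeded
relevant: ✓, every one of n, c, e appears
unrestricted: ✓, typability at C -> (C -> A) -> A is all that's needed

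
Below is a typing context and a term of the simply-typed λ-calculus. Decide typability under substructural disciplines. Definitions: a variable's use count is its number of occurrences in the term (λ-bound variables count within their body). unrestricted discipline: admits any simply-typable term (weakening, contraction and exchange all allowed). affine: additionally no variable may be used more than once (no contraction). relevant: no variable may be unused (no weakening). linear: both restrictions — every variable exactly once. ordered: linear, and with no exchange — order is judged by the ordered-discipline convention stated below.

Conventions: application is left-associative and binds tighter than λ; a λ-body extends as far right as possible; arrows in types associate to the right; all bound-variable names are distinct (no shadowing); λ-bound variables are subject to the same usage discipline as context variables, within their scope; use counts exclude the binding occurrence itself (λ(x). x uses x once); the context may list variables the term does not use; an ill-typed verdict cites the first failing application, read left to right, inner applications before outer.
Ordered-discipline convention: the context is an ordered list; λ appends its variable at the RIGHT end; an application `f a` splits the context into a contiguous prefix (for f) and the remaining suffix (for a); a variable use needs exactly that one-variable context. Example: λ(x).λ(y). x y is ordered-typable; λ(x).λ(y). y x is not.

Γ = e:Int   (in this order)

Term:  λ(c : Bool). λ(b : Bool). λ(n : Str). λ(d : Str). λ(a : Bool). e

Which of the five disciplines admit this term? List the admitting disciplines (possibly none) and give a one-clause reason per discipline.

accepted by: affine, unrestricted
usage: e: 1×; c (bound): 0×; b (bound): 0×; n (bound): 0×; d (bound): 0×; a (bound): 0×
use order (left to right): e
typing: the term checks, with type Bool -> Bool -> Str -> Str -> Bool -> Int
ordered: ✗, c, b, n, d, a left unused
linear: ✗, c, b, n, d, a left unused
affine: ✓, none of e, c, b, n, d, a used more than once
relevant: ✗, c, b, n, d, a left unused
unrestricted: ✓, type-checks (Bool -> Bool -> Str -> Str -> Bool -> Int) and nothing is barred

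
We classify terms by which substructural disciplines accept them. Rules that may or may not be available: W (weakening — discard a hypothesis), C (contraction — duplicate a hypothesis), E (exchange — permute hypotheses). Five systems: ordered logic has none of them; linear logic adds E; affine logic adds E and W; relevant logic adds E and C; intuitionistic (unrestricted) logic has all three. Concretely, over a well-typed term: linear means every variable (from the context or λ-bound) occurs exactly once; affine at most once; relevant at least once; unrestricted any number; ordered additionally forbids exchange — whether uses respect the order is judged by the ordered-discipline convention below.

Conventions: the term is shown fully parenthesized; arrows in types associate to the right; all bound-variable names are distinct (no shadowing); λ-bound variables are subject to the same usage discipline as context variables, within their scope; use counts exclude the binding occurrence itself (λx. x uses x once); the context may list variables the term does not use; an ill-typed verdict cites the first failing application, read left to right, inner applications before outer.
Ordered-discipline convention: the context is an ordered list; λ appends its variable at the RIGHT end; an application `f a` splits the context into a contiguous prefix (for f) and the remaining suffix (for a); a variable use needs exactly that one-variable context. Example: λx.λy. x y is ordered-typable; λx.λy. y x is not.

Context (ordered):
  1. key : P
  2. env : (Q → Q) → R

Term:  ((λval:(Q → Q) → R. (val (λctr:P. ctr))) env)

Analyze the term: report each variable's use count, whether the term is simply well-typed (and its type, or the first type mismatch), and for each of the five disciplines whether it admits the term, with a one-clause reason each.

usage: key: 0×, env: 1×, val [bound]: 1×, ctr [bound]: 1×
use order (left to right): val, ctr, env
typing: ill-typed: a function awaiting Q → Q gets P → P
ordered: ✗, the type mismatch rejects it
linear: ✗, not simply typable
affine: ✗, fails simple typing
relevant: ✗, a type mismatch blocks all five
unrestricted: ✗, the type mismatch rejects it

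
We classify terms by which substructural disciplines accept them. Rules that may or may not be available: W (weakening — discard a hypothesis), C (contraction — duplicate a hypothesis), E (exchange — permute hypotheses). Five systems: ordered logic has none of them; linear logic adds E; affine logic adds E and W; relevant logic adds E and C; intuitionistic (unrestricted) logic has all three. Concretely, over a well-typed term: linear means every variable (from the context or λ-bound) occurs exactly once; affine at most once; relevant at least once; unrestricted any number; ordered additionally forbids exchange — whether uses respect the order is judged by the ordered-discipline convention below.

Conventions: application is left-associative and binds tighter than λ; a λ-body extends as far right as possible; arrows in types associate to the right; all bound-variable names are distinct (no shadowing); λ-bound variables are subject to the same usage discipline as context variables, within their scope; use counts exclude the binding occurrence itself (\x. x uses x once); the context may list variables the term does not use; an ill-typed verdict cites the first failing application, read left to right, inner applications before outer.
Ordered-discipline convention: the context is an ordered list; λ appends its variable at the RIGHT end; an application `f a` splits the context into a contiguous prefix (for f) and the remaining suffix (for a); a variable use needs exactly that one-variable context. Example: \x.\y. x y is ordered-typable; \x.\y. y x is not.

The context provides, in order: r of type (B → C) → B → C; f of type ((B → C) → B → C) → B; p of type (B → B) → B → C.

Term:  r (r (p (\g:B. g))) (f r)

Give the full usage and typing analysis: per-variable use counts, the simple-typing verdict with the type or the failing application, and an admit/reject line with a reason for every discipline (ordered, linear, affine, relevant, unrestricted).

variable uses: r ×3, f ×1, p ×1, g (λ-bound) ×1
left-to-right use order: r, r, p, g, f, r
typing: well-typed at C
ordered: ✗ — uses contraction: r ×3
linear: ✗ — uses contraction: r ×3
affine: ✗ — uses contraction: r ×3
relevant: ✓ — r, f, p, g: all used, weakening unneeded
unrestricted: ✓ — typability at C is all that's needed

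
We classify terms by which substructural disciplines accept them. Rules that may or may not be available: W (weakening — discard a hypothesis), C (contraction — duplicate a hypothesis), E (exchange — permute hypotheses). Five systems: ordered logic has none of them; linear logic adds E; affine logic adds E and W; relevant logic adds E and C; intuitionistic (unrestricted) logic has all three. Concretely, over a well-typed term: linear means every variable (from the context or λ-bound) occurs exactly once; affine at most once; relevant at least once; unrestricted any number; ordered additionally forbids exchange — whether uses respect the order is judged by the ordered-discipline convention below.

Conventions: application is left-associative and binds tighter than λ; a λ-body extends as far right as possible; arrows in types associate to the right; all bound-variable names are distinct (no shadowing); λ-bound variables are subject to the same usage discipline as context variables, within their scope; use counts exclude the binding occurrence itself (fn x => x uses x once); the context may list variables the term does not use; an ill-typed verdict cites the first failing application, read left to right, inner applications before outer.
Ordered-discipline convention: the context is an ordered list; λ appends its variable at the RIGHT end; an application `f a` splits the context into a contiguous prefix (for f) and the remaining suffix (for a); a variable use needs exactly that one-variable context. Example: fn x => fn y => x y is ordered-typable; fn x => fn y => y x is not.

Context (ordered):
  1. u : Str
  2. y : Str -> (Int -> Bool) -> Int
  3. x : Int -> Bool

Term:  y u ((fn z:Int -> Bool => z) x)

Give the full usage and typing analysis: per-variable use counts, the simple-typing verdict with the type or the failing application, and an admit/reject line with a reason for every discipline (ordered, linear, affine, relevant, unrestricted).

usage: u ×1, y ×1, x ×1, z (bound) ×1
use order (left to right): y, u, z, x
typing: well-typed at Int
ordered: ✗ — use order y, u, z, x needs exchange
linear: ✓ — single use per variable (u, y, x, z)
affine: ✓ — no duplicate uses among u, y, x, z
relevant: ✓ — at least one use each (u, y, x, z)
unrestricted: ✓ — type-checks (Int) and nothing is barred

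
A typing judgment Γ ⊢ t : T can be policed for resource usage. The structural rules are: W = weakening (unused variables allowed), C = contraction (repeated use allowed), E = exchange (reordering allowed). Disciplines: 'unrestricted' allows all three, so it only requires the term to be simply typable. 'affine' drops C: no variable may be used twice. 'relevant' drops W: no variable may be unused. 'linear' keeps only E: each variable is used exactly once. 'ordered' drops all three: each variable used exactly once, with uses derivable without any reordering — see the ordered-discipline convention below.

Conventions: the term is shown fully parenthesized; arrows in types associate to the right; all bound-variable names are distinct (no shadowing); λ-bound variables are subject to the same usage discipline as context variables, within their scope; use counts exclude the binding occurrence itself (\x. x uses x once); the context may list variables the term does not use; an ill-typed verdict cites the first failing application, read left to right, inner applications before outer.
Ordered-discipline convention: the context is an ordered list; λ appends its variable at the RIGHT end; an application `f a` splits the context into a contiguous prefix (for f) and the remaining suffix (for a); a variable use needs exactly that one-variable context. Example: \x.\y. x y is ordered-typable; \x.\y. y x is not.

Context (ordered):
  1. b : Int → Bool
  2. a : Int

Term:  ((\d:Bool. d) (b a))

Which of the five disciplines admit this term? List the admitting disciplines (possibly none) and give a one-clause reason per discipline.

admitting disciplines: ordered, linear, affine, relevant, unrestricted
usage: b=1, a=1, d (bound)=1
order of uses: d, b, a
typing: ✓ — Bool
ordered: ✓, one use each (b, a, d); ordered split holds
linear: ✓, each of b, a, d used exactly once
affine: ✓, b, a, d: no repeats, contraction unneeded
relevant: ✓, b, a, d: all used, weakening unneeded
unrestricted: ✓, simply typable at Bool; W, C, E all held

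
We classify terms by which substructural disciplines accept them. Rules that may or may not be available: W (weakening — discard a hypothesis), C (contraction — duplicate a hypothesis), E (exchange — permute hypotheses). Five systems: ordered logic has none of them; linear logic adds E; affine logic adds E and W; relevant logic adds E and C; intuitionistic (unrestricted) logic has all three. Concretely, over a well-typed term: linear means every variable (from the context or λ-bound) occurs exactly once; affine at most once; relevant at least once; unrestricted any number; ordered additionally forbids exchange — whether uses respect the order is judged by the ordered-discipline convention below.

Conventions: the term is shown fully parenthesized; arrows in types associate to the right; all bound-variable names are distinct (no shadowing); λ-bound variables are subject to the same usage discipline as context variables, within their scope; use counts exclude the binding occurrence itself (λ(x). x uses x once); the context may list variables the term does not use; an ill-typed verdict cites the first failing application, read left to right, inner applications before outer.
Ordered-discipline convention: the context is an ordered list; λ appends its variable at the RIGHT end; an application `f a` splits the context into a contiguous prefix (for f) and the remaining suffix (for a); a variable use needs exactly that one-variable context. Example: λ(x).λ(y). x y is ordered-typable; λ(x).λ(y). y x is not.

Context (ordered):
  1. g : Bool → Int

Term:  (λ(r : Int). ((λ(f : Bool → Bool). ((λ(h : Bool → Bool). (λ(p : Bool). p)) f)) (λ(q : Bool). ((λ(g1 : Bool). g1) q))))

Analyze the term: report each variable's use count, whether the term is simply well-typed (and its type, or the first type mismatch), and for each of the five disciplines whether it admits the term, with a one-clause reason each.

counts: g=0; r [bound]=0; f [bound]=1; h [bound]=0; p [bound]=1; q [bound]=1; g1 [bound]=1
order of uses: p, f, g1, q
typing: the term checks, with type Int → Bool → Bool
ordered: ✗ — g, r, h left unused
linear: ✗ — g, r, h left unused
affine: ✓ — no duplicate uses among g, r, f, h, p, q, g1
relevant: ✗ — g, r, h left unused
unrestricted: ✓ — well-typed at Int → Bool → Bool; no restrictions here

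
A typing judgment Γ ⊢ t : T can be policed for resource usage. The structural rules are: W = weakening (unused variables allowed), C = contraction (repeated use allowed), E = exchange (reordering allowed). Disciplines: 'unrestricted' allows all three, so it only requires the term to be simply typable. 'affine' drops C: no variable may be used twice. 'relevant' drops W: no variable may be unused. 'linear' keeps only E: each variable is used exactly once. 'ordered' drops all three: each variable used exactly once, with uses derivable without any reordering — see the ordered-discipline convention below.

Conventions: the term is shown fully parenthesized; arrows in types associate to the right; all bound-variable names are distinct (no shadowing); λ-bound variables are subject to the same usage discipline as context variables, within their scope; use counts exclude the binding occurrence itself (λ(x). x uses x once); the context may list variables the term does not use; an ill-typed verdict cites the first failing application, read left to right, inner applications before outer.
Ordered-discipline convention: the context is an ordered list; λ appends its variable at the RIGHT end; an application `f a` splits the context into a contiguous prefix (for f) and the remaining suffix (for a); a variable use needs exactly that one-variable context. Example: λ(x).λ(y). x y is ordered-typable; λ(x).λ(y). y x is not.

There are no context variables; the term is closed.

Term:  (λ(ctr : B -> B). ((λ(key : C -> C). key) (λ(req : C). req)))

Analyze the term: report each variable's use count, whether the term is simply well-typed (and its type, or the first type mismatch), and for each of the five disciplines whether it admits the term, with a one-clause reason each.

use counts: ctr (bound): 0, key (bound): 1, req (bound): 1
order of uses: key, req
typing: ✓ — (B -> B) -> C -> C
ordered: ✗, ctr left unused
linear: ✗, ctr left unused
affine: ✓, ctr, key, req: no repeats, contraction unneeded
relevant: ✗, ctr left unused
unrestricted: ✓, simply typable at (B -> B) -> C -> C; W, C, E all held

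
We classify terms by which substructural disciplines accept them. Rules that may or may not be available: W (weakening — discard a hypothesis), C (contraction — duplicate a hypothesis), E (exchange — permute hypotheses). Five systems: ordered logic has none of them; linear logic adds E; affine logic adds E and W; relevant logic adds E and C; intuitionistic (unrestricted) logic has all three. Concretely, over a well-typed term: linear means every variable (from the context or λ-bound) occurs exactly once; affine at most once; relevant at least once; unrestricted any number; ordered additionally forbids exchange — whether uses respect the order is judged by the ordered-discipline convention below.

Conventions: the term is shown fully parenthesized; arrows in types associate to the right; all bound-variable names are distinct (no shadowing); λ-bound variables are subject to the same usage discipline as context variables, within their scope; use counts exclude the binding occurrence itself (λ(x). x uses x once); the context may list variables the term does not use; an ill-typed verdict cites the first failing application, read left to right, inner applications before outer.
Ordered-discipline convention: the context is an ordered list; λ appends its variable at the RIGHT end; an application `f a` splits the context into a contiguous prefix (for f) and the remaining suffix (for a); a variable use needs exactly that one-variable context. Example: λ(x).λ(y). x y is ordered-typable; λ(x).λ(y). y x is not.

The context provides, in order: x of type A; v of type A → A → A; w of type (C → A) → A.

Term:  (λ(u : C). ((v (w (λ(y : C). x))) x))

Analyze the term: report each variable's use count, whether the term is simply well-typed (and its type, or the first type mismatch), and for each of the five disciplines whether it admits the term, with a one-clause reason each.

counts: x: 2×; v: 1×; w: 1×; u [bound]: 0×; y [bound]: 0×
left-to-right use order: v, w, x, x
typing: well-typed at C → A
ordered: ✗, needs contraction — x ×2; u, y never used (weakening)
linear: ✗, needs contraction — x ×2; u, y never used (weakening)
affine: ✗, needs contraction — x ×2
relevant: ✗, u, y never used (weakening)
unrestricted: ✓, simply typable at C → A; W, C, E all held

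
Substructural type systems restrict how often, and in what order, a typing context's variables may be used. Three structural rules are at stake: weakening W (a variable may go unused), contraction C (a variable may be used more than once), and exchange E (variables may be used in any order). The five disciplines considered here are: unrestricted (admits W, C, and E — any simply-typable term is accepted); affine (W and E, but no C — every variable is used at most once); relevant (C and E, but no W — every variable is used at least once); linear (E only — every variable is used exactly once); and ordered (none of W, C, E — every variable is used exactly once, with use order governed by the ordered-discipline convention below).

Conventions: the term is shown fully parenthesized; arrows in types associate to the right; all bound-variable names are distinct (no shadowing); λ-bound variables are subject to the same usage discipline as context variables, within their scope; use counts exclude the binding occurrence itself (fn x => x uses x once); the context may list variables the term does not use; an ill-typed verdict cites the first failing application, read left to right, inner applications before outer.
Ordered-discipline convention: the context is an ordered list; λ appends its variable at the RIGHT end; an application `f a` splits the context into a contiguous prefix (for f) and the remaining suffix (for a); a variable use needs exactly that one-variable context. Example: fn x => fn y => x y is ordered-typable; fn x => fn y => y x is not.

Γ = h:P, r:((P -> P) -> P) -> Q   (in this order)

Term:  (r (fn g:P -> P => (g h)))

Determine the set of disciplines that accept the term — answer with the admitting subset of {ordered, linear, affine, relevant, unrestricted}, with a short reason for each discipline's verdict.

accepted by: linear, affine, relevant, unrestricted
counts: h ×1; r ×1; g (bound) ×1
use order (left to right): r, g, h
typing: well-typed at Q
ordered: ✗ — no contiguous prefix/suffix split fits r, g, h
linear: ✓ — single use per variable (h, r, g)
affine: ✓ — at most one use each (h, r, g)
relevant: ✓ — at least one use each (h, r, g)
unrestricted: ✓ — type-checks (Q) and nothing is barred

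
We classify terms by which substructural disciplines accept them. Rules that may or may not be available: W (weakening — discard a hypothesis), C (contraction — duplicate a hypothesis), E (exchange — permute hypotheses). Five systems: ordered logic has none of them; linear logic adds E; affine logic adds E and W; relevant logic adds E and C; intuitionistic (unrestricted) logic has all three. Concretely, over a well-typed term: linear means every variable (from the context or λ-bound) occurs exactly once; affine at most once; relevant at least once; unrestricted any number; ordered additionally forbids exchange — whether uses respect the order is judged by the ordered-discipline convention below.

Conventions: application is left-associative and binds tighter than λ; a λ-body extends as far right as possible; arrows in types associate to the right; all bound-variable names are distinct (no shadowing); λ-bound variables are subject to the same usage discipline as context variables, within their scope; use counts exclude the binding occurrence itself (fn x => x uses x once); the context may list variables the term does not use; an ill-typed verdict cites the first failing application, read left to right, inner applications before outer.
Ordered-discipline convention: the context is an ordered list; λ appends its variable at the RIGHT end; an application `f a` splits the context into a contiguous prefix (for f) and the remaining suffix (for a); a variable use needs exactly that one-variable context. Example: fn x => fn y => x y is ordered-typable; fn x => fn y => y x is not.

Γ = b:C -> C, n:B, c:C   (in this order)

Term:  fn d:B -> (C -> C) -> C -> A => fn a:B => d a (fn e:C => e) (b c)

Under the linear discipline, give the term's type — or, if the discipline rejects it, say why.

not well-typed under linear — n left unused
counts: b: 1×; n: 0×; c: 1×; d (bound): 1×; a (bound): 1×; e (bound): 1×
use order (left to right): d, a, e, b, c
typing: well-typed — term : (B -> (C -> C) -> C -> A) -> B -> A
summary: ordered ✗ | linear ✗ | affine ✓ | relevant ✗ | unrestricted ✓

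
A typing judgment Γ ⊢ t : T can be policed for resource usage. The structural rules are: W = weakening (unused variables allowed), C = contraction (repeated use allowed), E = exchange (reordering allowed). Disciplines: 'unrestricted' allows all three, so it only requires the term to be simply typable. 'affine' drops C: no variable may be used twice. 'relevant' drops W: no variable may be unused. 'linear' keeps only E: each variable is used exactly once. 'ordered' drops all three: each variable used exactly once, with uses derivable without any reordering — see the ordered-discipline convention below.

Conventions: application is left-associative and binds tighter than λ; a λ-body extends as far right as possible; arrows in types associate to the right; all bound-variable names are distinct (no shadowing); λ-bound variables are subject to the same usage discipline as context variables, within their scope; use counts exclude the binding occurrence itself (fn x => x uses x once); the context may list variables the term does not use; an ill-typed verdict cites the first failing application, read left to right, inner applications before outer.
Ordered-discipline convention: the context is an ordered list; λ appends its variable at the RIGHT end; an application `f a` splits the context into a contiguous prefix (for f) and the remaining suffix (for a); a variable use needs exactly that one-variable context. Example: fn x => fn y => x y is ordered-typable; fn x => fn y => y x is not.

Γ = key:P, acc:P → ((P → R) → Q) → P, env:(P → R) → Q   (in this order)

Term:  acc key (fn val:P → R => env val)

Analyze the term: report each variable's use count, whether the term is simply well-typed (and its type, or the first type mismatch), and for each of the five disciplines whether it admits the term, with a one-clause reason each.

variable uses: key: 1×, acc: 1×, env: 1×, val [bound]: 1×
use order (left to right): acc, key, env, val
typing: the term checks, with type P
ordered: ✗, no contiguous prefix/suffix split fits acc, key, env, val
linear: ✓, single use per variable (key, acc, env, val)
affine: ✓, no duplicate uses among key, acc, env, val
relevant: ✓, at least one use each (key, acc, env, val)
unrestricted: ✓, typability at P is all that's needed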